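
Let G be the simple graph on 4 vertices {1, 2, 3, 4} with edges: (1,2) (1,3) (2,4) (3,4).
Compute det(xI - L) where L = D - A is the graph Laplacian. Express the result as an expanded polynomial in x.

x^4 - 8x^3 + 20x^2 - 16x

With the vertex order [1, 2, 3, 4], the degrees are [2, 2, 2, 2], giving D = diag(2, 2, 2, 2) and L = D - A. Computing det(xI - L) by cofactor expansion (or equivalently via sum-over-permutations) gives x^4 - 8x^3 + 20x^2 - 16x. The constant term is 0 because L is singular (the all-ones vector lies in its kernel). There is one zero in the spectrum, matching the 1 component.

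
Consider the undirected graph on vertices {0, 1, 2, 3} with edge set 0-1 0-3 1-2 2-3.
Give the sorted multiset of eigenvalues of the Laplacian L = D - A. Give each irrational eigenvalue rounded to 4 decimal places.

Reading degrees in the order [0, 1, 2, 3] gives [2, 2, 2, 2]; set D = diag(2, 2, 2, 2) and form L = D - A. The multiplicity of 0 as a Laplacian eigenvalue equals the number of connected components. There is one zero in the spectrum, matching the 1 component.

[0, 2, 2, 4]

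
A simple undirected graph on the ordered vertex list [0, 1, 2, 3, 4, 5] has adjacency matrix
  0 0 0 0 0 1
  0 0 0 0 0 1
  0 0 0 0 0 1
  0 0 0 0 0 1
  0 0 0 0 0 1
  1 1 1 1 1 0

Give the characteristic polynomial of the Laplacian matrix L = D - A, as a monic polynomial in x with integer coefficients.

x^6 - 10x^5 + 30x^4 - 40x^3 + 25x^2 - 6x

Each diagonal entry of L is the vertex degree and each off-diagonal entry is -1 where an edge is present, 0 otherwise; in the order [0, 1, 2, 3, 4, 5] the diagonal is [1, 1, 1, 1, 1, 5]. The eigenvalues of L are [0, 1, 1, 1, 1, 6]; the characteristic polynomial is the product of (x - lambda_i), which multiplies out to x^6 - 10x^5 + 30x^4 - 40x^3 + 25x^2 - 6x. The constant term is 0 because L is singular (the all-ones vector lies in its kernel). The eigenvalues sum to 10, which equals trace(L) = 2|E|.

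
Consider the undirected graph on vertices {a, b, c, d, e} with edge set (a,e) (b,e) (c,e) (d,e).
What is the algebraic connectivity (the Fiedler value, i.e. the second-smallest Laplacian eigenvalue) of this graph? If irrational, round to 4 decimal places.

1

With the vertex order [a, b, c, d, e], the degrees are [1, 1, 1, 1, 4], giving D = diag(1, 1, 1, 1, 4) and L = D - A. The sorted Laplacian eigenvalues are [0, 1, 1, 1, 5]; the algebraic connectivity is the second entry, 1. The eigenvalues sum to 8, which equals trace(L) = 2|E|. By the matrix-tree theorem the graph has (1/5) * product of the nonzero eigenvalues = 1 spanning tree.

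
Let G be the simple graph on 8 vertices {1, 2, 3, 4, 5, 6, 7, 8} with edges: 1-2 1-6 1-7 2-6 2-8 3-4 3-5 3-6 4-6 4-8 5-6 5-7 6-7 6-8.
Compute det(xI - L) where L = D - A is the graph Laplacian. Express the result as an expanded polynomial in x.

With the vertex order [1, 2, 3, 4, 5, 6, 7, 8], the degrees are [3, 3, 3, 3, 3, 7, 3, 3], giving D = diag(3, 3, 3, 3, 3, 7, 3, 3) and L = D - A. Computing det(xI - L) by cofactor expansion (or equivalently via sum-over-permutations) gives x^8 - 28x^7 + 322x^6 - 1974x^5 + 6965x^4 - 14126x^3 + 15225x^2 - 6728x. The constant term is 0 because L is singular (the all-ones vector lies in its kernel). The eigenvalues sum to 28, which equals trace(L) = 2|E|.

x^8 - 28x^7 + 322x^6 - 1974x^5 + 6965x^4 - 14126x^3 + 15225x^2 - 6728x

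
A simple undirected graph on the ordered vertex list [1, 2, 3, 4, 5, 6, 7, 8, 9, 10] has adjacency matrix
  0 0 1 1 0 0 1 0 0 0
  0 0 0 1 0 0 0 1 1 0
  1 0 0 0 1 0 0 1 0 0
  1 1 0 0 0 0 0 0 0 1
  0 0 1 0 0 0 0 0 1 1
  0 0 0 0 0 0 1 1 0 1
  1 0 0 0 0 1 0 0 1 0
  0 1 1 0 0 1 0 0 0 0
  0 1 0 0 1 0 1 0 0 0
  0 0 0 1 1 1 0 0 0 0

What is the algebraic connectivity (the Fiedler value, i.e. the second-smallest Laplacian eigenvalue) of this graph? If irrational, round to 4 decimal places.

2

Each diagonal entry of L is the vertex degree and each off-diagonal entry is -1 where an edge is present, 0 otherwise; in the order [1, 2, 3, 4, 5, 6, 7, 8, 9, 10] the diagonal is [3, 3, 3, 3, 3, 3, 3, 3, 3, 3]. The sorted Laplacian eigenvalues are [0, 2, 2, 2, 2, 2, 5, 5, 5, 5]; the algebraic connectivity is the second entry, 2.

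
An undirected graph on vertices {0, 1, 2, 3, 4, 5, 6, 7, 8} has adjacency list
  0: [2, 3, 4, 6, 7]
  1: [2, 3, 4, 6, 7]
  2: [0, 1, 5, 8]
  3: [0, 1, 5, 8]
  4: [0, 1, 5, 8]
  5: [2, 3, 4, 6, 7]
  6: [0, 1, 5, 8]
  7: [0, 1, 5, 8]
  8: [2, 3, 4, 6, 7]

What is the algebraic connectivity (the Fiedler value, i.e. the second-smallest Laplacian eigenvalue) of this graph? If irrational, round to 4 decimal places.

With the vertex order [0, 1, 2, 3, 4, 5, 6, 7, 8], the degrees are [5, 5, 4, 4, 4, 5, 4, 4, 5], giving D = diag(5, 5, 4, 4, 4, 5, 4, 4, 5) and L = D - A. Computing the eigenvalues of L and sorting gives [0, 4, 4, 4, 4, 5, 5, 5, 9]. The Fiedler value lambda_2 = 4 is strictly positive, so the graph is connected. There is one zero in the spectrum, matching the 1 component.

4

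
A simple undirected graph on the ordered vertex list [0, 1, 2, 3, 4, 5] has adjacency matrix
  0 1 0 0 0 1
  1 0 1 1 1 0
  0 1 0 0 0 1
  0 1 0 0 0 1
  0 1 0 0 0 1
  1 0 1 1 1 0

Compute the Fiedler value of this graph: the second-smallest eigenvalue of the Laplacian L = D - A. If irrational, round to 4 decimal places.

2

Each diagonal entry of L is the vertex degree and each off-diagonal entry is -1 where an edge is present, 0 otherwise; in the order [0, 1, 2, 3, 4, 5] the diagonal is [2, 4, 2, 2, 2, 4]. Computing the eigenvalues of L and sorting gives [0, 2, 2, 2, 4, 6]. The Fiedler value lambda_2 = 2 is strictly positive, so the graph is connected. By the matrix-tree theorem the graph has (1/6) * product of the nonzero eigenvalues = 32 spanning trees.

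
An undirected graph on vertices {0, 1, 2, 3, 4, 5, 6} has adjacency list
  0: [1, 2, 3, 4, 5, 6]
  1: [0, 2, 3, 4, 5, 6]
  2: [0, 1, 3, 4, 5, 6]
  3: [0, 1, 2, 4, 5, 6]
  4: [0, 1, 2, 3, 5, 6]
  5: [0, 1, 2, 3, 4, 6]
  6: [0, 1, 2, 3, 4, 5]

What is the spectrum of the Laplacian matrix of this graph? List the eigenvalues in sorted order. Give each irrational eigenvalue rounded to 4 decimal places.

Each diagonal entry of L is the vertex degree and each off-diagonal entry is -1 where an edge is present, 0 otherwise; in the order [0, 1, 2, 3, 4, 5, 6] the diagonal is [6, 6, 6, 6, 6, 6, 6]. The multiplicity of 0 as a Laplacian eigenvalue equals the number of connected components. The single zero eigenvalue shows the graph is connected. The largest eigenvalue, 7, is at most the vertex count 7. By the matrix-tree theorem the graph has (1/7) * product of the nonzero eigenvalues = 16807 spanning trees.

[0, 7, 7, 7, 7, 7, 7]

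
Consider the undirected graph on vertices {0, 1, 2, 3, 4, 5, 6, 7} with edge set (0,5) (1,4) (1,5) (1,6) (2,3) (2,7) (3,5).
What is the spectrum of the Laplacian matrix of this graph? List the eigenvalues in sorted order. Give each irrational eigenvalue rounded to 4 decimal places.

[0, 0.2243, 0.5858, 1, 1.4108, 2.7237, 3.4142, 4.6412]

With the vertex order [0, 1, 2, 3, 4, 5, 6, 7], the degrees are [1, 3, 2, 2, 1, 3, 1, 1], giving D = diag(1, 3, 2, 2, 1, 3, 1, 1) and L = D - A. L is symmetric positive semidefinite, so every eigenvalue is real and nonnegative. The eigenvalues sum to 14, which equals trace(L) = 2|E|. By the matrix-tree theorem the graph has (1/8) * product of the nonzero eigenvalues = 1 spanning tree.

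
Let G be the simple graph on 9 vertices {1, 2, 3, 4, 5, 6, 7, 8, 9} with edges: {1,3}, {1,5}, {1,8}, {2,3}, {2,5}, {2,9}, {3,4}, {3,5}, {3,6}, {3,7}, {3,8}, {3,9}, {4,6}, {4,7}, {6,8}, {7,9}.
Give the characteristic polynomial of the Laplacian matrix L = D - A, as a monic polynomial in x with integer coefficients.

Reading degrees in the order [1, 2, 3, 4, 5, 6, 7, 8, 9] gives [3, 3, 8, 3, 3, 3, 3, 3, 3]; set D = diag(3, 3, 8, 3, 3, 3, 3, 3, 3) and form L = D - A. L has integer entries, so p(x) = det(xI - L) has integer coefficients. Expanding the determinant yields x^9 - 32x^8 + 428x^7 - 3136x^6 + 13786x^5 - 37232x^4 + 60276x^3 - 53424x^2 + 19845x. The coefficient of x^8 equals -trace(L) = -32, matching the sum of degrees.

x^9 - 32x^8 + 428x^7 - 3136x^6 + 13786x^5 - 37232x^4 + 60276x^3 - 53424x^2 + 19845x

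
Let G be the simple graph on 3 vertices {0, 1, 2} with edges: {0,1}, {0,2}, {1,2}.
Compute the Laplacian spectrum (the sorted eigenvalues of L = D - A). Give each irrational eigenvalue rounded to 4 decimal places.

[0, 3, 3]

Each diagonal entry of L is the vertex degree and each off-diagonal entry is -1 where an edge is present, 0 otherwise; in the order [0, 1, 2] the diagonal is [2, 2, 2]. The multiplicity of 0 as a Laplacian eigenvalue equals the number of connected components. The single zero eigenvalue shows the graph is connected.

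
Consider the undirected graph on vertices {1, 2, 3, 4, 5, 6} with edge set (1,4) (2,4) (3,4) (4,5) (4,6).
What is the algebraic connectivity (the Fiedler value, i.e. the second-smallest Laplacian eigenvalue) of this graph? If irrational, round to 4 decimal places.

Reading degrees in the order [1, 2, 3, 4, 5, 6] gives [1, 1, 1, 5, 1, 1]; set D = diag(1, 1, 1, 5, 1, 1) and form L = D - A. The sorted Laplacian eigenvalues are [0, 1, 1, 1, 1, 6]; the algebraic connectivity is the second entry, 1.

1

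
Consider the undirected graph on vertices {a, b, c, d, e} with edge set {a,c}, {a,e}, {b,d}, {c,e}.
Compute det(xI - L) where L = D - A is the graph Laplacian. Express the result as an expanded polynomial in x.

Reading degrees in the order [a, b, c, d, e] gives [2, 1, 2, 1, 2]; set D = diag(2, 1, 2, 1, 2) and form L = D - A. L has integer entries, so p(x) = det(xI - L) has integer coefficients. Expanding the determinant yields x^5 - 8x^4 + 21x^3 - 18x^2. The coefficient of x^4 equals -trace(L) = -8, matching the sum of degrees. The largest eigenvalue, 3, is at most the vertex count 5.

x^5 - 8x^4 + 21x^3 - 18x^2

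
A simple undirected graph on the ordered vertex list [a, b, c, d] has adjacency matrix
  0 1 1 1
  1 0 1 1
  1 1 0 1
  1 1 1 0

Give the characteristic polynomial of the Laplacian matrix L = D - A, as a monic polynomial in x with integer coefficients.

x^4 - 12x^3 + 48x^2 - 64x

Each diagonal entry of L is the vertex degree and each off-diagonal entry is -1 where an edge is present, 0 otherwise; in the order [a, b, c, d] the diagonal is [3, 3, 3, 3]. The eigenvalues of L are [0, 4, 4, 4]; the characteristic polynomial is the product of (x - lambda_i), which multiplies out to x^4 - 12x^3 + 48x^2 - 64x. The coefficient of x^3 equals -trace(L) = -12, matching the sum of degrees. By the matrix-tree theorem the graph has (1/4) * product of the nonzero eigenvalues = 16 spanning trees.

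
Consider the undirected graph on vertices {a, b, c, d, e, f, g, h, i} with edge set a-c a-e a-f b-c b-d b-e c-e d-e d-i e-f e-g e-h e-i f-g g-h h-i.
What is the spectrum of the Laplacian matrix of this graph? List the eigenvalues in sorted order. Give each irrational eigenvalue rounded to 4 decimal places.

Each diagonal entry of L is the vertex degree and each off-diagonal entry is -1 where an edge is present, 0 otherwise; in the order [a, b, c, d, e, f, g, h, i] the diagonal is [3, 3, 3, 3, 8, 3, 3, 3, 3]. Diagonalising L (or applying a numerical eigensolver to the 9x9 matrix) gives the spectrum above. The single zero eigenvalue shows the graph is connected. The eigenvalues sum to 32, which equals trace(L) = 2|E|.

[0, 1.5858, 1.5858, 3, 3, 4.4142, 4.4142, 5, 9]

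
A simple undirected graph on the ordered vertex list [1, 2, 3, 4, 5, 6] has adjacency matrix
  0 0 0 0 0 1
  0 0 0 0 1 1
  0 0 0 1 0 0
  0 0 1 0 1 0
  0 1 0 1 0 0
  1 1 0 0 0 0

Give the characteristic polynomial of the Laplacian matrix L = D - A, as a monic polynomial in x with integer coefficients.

x^6 - 10x^5 + 36x^4 - 56x^3 + 35x^2 - 6x

With the vertex order [1, 2, 3, 4, 5, 6], the degrees are [1, 2, 1, 2, 2, 2], giving D = diag(1, 2, 1, 2, 2, 2) and L = D - A. L has integer entries, so p(x) = det(xI - L) has integer coefficients. Expanding the determinant yields x^6 - 10x^5 + 36x^4 - 56x^3 + 35x^2 - 6x. Since p(0) = det(-L) = 0, x divides p(x). There is one zero in the spectrum, matching the 1 component. The eigenvalues sum to 10, which equals trace(L) = 2|E|.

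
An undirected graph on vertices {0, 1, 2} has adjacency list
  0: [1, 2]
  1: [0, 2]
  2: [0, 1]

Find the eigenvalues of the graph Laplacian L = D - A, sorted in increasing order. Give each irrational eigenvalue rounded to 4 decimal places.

Reading degrees in the order [0, 1, 2] gives [2, 2, 2]; set D = diag(2, 2, 2) and form L = D - A. Since every row of L sums to 0, the all-ones vector is in the kernel and 0 is an eigenvalue. The single zero eigenvalue shows the graph is connected. The largest eigenvalue, 3, is at most the vertex count 3.

[0, 3, 3]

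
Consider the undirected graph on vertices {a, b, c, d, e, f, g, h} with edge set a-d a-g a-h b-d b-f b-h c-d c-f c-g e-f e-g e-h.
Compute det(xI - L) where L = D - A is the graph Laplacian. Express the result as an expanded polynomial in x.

x^8 - 24x^7 + 240x^6 - 1296x^5 + 4080x^4 - 7488x^3 + 7424x^2 - 3072x

Reading degrees in the order [a, b, c, d, e, f, g, h] gives [3, 3, 3, 3, 3, 3, 3, 3]; set D = diag(3, 3, 3, 3, 3, 3, 3, 3) and form L = D - A. Computing det(xI - L) by cofactor expansion (or equivalently via sum-over-permutations) gives x^8 - 24x^7 + 240x^6 - 1296x^5 + 4080x^4 - 7488x^3 + 7424x^2 - 3072x. The constant term is 0 because L is singular (the all-ones vector lies in its kernel). By the matrix-tree theorem the graph has (1/8) * product of the nonzero eigenvalues = 384 spanning trees. The largest eigenvalue, 6, is at most the vertex count 8.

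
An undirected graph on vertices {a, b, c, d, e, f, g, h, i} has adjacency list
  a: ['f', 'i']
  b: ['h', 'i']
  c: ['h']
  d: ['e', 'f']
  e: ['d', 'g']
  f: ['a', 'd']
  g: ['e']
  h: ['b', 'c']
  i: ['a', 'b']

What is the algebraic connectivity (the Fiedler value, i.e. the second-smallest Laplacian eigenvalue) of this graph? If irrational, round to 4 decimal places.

0.1206

With the vertex order [a, b, c, d, e, f, g, h, i], the degrees are [2, 2, 1, 2, 2, 2, 1, 2, 2], giving D = diag(2, 2, 1, 2, 2, 2, 1, 2, 2) and L = D - A. The sorted Laplacian eigenvalues are [0, 0.1206, 0.4679, 1, 1.6527, 2.3473, 3, 3.5321, 3.8794]; the algebraic connectivity is the second entry, 0.1206. There is one zero in the spectrum, matching the 1 component. By the matrix-tree theorem the graph has (1/9) * product of the nonzero eigenvalues = 1 spanning tree.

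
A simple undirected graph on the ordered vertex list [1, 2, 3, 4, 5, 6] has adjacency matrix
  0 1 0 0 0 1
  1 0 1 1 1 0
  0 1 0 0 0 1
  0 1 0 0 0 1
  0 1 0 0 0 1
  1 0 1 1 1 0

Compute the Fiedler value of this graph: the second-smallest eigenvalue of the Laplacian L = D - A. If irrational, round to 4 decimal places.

2

Each diagonal entry of L is the vertex degree and each off-diagonal entry is -1 where an edge is present, 0 otherwise; in the order [1, 2, 3, 4, 5, 6] the diagonal is [2, 4, 2, 2, 2, 4]. The smallest Laplacian eigenvalue is always 0. The next one, lambda_2 = 2, measures how hard the graph is to disconnect: larger values mean better connectivity. The largest eigenvalue, 6, is at most the vertex count 6. There is one zero in the spectrum, matching the 1 component.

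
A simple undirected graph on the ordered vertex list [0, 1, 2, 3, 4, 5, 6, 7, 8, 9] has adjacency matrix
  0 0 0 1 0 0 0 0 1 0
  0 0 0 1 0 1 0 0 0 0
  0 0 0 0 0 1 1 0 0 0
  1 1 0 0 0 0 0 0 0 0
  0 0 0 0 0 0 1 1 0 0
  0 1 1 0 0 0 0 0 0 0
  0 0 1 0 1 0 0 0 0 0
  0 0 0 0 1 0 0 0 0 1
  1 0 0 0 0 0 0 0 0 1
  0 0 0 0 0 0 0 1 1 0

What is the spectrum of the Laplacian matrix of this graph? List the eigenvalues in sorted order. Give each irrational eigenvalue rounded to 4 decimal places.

Reading degrees in the order [0, 1, 2, 3, 4, 5, 6, 7, 8, 9] gives [2, 2, 2, 2, 2, 2, 2, 2, 2, 2]; set D = diag(2, 2, 2, 2, 2, 2, 2, 2, 2, 2) and form L = D - A. L is symmetric positive semidefinite, so every eigenvalue is real and nonnegative. The eigenvalues sum to 20, which equals trace(L) = 2|E|.

[0, 0.3820, 0.3820, 1.3820, 1.3820, 2.6180, 2.6180, 3.6180, 3.6180, 4]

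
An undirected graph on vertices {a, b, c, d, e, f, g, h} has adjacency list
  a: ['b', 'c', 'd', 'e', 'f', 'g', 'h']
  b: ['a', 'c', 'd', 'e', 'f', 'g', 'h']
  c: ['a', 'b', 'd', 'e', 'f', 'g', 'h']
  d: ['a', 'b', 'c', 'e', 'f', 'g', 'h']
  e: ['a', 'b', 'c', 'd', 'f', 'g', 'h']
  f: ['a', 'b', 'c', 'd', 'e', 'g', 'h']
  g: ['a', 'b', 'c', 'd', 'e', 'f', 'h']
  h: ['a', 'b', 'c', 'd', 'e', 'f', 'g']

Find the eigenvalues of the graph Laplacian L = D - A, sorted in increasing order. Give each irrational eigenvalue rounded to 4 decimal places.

With the vertex order [a, b, c, d, e, f, g, h], the degrees are [7, 7, 7, 7, 7, 7, 7, 7], giving D = diag(7, 7, 7, 7, 7, 7, 7, 7) and L = D - A. Since every row of L sums to 0, the all-ones vector is in the kernel and 0 is an eigenvalue. By the matrix-tree theorem the graph has (1/8) * product of the nonzero eigenvalues = 262144 spanning trees.

[0, 8, 8, 8, 8, 8, 8, 8]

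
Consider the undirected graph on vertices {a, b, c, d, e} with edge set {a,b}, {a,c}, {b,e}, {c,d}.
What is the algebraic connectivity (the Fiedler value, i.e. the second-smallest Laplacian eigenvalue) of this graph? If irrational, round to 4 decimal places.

0.3820

Each diagonal entry of L is the vertex degree and each off-diagonal entry is -1 where an edge is present, 0 otherwise; in the order [a, b, c, d, e] the diagonal is [2, 2, 2, 1, 1]. Computing the eigenvalues of L and sorting gives [0, 0.3820, 1.3820, 2.6180, 3.6180]. The Fiedler value lambda_2 = 0.3820 is strictly positive, so the graph is connected. The largest eigenvalue, 3.6180, is at most the vertex count 5.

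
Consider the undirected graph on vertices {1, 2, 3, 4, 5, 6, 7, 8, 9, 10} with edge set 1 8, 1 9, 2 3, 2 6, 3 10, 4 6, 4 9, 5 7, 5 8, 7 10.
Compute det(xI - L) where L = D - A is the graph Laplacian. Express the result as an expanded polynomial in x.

x^10 - 20x^9 + 170x^8 - 800x^7 + 2275x^6 - 4004x^5 + 4290x^4 - 2640x^3 + 825x^2 - 100x

With the vertex order [1, 2, 3, 4, 5, 6, 7, 8, 9, 10], the degrees are [2, 2, 2, 2, 2, 2, 2, 2, 2, 2], giving D = diag(2, 2, 2, 2, 2, 2, 2, 2, 2, 2) and L = D - A. L has integer entries, so p(x) = det(xI - L) has integer coefficients. Expanding the determinant yields x^10 - 20x^9 + 170x^8 - 800x^7 + 2275x^6 - 4004x^5 + 4290x^4 - 2640x^3 + 825x^2 - 100x. The constant term is 0 because L is singular (the all-ones vector lies in its kernel). There is one zero in the spectrum, matching the 1 component.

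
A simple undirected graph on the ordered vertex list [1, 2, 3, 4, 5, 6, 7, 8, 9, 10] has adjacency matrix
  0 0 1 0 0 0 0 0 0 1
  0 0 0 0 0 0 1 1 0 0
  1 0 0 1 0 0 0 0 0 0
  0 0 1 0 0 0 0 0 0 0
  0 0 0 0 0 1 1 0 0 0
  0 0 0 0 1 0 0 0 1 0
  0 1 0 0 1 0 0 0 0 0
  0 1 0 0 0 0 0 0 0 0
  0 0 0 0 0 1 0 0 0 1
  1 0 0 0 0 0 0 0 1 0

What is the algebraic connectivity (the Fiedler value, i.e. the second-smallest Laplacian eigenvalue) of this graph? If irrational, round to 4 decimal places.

0.0979

Each diagonal entry of L is the vertex degree and each off-diagonal entry is -1 where an edge is present, 0 otherwise; in the order [1, 2, 3, 4, 5, 6, 7, 8, 9, 10] the diagonal is [2, 2, 2, 1, 2, 2, 2, 1, 2, 2]. Computing the eigenvalues of L and sorting gives [0, 0.0979, 0.3820, 0.8244, 1.3820, 2, 2.6180, 3.1756, 3.6180, 3.9021]. The Fiedler value lambda_2 = 0.0979 is strictly positive, so the graph is connected. The largest eigenvalue, 3.9021, is at most the vertex count 10. There is one zero in the spectrum, matching the 1 component.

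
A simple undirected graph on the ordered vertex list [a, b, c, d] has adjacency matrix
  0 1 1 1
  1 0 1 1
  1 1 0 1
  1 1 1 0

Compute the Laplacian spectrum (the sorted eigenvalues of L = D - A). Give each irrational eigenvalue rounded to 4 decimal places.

[0, 4, 4, 4]

Each diagonal entry of L is the vertex degree and each off-diagonal entry is -1 where an edge is present, 0 otherwise; in the order [a, b, c, d] the diagonal is [3, 3, 3, 3]. The multiplicity of 0 as a Laplacian eigenvalue equals the number of connected components. The single zero eigenvalue shows the graph is connected. The largest eigenvalue, 4, is at most the vertex count 4.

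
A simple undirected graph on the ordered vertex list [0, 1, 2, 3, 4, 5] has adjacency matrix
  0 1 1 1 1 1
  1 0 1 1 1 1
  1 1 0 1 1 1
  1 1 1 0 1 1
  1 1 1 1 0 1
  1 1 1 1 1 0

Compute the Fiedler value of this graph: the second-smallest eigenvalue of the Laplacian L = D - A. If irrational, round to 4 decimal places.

Reading degrees in the order [0, 1, 2, 3, 4, 5] gives [5, 5, 5, 5, 5, 5]; set D = diag(5, 5, 5, 5, 5, 5) and form L = D - A. The sorted Laplacian eigenvalues are [0, 6, 6, 6, 6, 6]; the algebraic connectivity is the second entry, 6.

6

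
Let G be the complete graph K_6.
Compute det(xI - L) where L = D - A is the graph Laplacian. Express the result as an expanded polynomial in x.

The graph has 6 vertices and degree multiset [5, 5, 5, 5, 5, 5]; D is the diagonal matrix of degrees and L = D - A. L has integer entries, so p(x) = det(xI - L) has integer coefficients. Expanding the determinant yields x^6 - 30x^5 + 360x^4 - 2160x^3 + 6480x^2 - 7776x. The constant term is 0 because L is singular (the all-ones vector lies in its kernel). The eigenvalues sum to 30, which equals trace(L) = 2|E|.

x^6 - 30x^5 + 360x^4 - 2160x^3 + 6480x^2 - 7776x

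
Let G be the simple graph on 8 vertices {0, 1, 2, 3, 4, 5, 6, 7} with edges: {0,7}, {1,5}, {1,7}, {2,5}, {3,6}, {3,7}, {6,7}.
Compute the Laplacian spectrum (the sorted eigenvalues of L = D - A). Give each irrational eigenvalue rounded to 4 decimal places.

[0, 0, 0.2955, 1, 1.4911, 3, 3.1169, 5.0965]

Each diagonal entry of L is the vertex degree and each off-diagonal entry is -1 where an edge is present, 0 otherwise; in the order [0, 1, 2, 3, 4, 5, 6, 7] the diagonal is [1, 2, 1, 2, 0, 2, 2, 4]. The multiplicity of 0 as a Laplacian eigenvalue equals the number of connected components. The 2 zero eigenvalues correspond to the 2 connected components. The eigenvalues sum to 14, which equals trace(L) = 2|E|.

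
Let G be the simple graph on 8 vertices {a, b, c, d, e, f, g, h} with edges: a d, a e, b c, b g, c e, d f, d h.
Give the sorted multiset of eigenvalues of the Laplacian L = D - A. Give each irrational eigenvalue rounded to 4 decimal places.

Reading degrees in the order [a, b, c, d, e, f, g, h] gives [2, 2, 2, 3, 2, 1, 1, 1]; set D = diag(2, 2, 2, 3, 2, 1, 1, 1) and form L = D - A. L is symmetric positive semidefinite, so every eigenvalue is real and nonnegative. The single zero eigenvalue shows the graph is connected. The eigenvalues sum to 14, which equals trace(L) = 2|E|. The largest eigenvalue, 4.2332, is at most the vertex count 8.

[0, 0.1667, 0.7276, 1, 1.6353, 2.6729, 3.5643, 4.2332]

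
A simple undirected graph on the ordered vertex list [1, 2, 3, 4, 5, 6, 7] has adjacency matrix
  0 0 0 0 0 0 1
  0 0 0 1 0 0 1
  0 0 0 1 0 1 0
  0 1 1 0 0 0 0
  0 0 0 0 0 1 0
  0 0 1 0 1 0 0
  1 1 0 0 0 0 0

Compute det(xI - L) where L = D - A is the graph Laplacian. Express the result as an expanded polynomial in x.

With the vertex order [1, 2, 3, 4, 5, 6, 7], the degrees are [1, 2, 2, 2, 1, 2, 2], giving D = diag(1, 2, 2, 2, 1, 2, 2) and L = D - A. Computing det(xI - L) by cofactor expansion (or equivalently via sum-over-permutations) gives x^7 - 12x^6 + 55x^5 - 120x^4 + 126x^3 - 56x^2 + 7x. The coefficient of x^6 equals -trace(L) = -12, matching the sum of degrees. By the matrix-tree theorem the graph has (1/7) * product of the nonzero eigenvalues = 1 spanning tree.

x^7 - 12x^6 + 55x^5 - 120x^4 + 126x^3 - 56x^2 + 7x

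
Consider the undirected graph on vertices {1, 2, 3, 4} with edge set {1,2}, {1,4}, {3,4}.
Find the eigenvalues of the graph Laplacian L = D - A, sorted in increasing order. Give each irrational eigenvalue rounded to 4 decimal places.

[0, 0.5858, 2, 3.4142]

Reading degrees in the order [1, 2, 3, 4] gives [2, 1, 1, 2]; set D = diag(2, 1, 1, 2) and form L = D - A. Diagonalising L (or applying a numerical eigensolver to the 4x4 matrix) gives the spectrum above. The single zero eigenvalue shows the graph is connected. By the matrix-tree theorem the graph has (1/4) * product of the nonzero eigenvalues = 1 spanning tree. The largest eigenvalue, 3.4142, is at most the vertex count 4.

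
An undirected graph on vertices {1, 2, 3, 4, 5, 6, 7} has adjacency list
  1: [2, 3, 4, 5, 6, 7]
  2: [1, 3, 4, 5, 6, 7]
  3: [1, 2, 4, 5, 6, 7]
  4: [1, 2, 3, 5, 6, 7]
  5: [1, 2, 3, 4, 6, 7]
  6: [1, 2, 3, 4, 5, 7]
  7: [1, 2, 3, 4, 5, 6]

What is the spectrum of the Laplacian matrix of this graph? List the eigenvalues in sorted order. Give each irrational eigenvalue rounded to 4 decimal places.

Each diagonal entry of L is the vertex degree and each off-diagonal entry is -1 where an edge is present, 0 otherwise; in the order [1, 2, 3, 4, 5, 6, 7] the diagonal is [6, 6, 6, 6, 6, 6, 6]. Since every row of L sums to 0, the all-ones vector is in the kernel and 0 is an eigenvalue. The single zero eigenvalue shows the graph is connected. There is one zero in the spectrum, matching the 1 component.

[0, 7, 7, 7, 7, 7, 7]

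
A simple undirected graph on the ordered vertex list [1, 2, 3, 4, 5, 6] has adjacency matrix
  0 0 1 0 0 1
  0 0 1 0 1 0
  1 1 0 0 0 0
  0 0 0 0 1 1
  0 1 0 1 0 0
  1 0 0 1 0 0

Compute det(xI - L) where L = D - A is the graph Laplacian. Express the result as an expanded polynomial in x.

Each diagonal entry of L is the vertex degree and each off-diagonal entry is -1 where an edge is present, 0 otherwise; in the order [1, 2, 3, 4, 5, 6] the diagonal is [2, 2, 2, 2, 2, 2]. L has integer entries, so p(x) = det(xI - L) has integer coefficients. Expanding the determinant yields x^6 - 12x^5 + 54x^4 - 112x^3 + 105x^2 - 36x. The coefficient of x^5 equals -trace(L) = -12, matching the sum of degrees. The largest eigenvalue, 4, is at most the vertex count 6.

x^6 - 12x^5 + 54x^4 - 112x^3 + 105x^2 - 36x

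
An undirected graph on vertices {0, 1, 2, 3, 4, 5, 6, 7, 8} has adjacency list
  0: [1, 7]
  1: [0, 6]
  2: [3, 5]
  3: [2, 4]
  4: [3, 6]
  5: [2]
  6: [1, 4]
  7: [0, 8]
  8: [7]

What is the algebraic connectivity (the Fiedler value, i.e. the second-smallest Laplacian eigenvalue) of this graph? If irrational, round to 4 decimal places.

Each diagonal entry of L is the vertex degree and each off-diagonal entry is -1 where an edge is present, 0 otherwise; in the order [0, 1, 2, 3, 4, 5, 6, 7, 8] the diagonal is [2, 2, 2, 2, 2, 1, 2, 2, 1]. Computing the eigenvalues of L and sorting gives [0, 0.1206, 0.4679, 1, 1.6527, 2.3473, 3, 3.5321, 3.8794]. The Fiedler value lambda_2 = 0.1206 is strictly positive, so the graph is connected.

0.1206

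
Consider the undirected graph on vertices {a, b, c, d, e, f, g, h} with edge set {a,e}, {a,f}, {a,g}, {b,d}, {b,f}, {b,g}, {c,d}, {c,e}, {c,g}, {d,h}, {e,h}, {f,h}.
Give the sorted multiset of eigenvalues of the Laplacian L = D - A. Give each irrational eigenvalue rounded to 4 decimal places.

Reading degrees in the order [a, b, c, d, e, f, g, h] gives [3, 3, 3, 3, 3, 3, 3, 3]; set D = diag(3, 3, 3, 3, 3, 3, 3, 3) and form L = D - A. Diagonalising L (or applying a numerical eigensolver to the 8x8 matrix) gives the spectrum above. The single zero eigenvalue shows the graph is connected. There is one zero in the spectrum, matching the 1 component.

[0, 2, 2, 2, 4, 4, 4, 6]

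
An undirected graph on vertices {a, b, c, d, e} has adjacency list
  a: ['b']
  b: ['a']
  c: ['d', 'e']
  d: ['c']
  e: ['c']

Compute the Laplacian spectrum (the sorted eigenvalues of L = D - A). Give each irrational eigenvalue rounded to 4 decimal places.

[0, 0, 1, 2, 3]

Reading degrees in the order [a, b, c, d, e] gives [1, 1, 2, 1, 1]; set D = diag(1, 1, 2, 1, 1) and form L = D - A. Since every row of L sums to 0, the all-ones vector is in the kernel and 0 is an eigenvalue. The 2 zero eigenvalues correspond to the 2 connected components. There are 2 zeros in the spectrum, matching the 2 components. The eigenvalues sum to 6, which equals trace(L) = 2|E|.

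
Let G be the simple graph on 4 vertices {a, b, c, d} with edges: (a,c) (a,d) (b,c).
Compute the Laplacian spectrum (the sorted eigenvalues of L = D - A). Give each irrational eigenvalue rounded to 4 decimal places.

[0, 0.5858, 2, 3.4142]

Each diagonal entry of L is the vertex degree and each off-diagonal entry is -1 where an edge is present, 0 otherwise; in the order [a, b, c, d] the diagonal is [2, 1, 2, 1]. Diagonalising L (or applying a numerical eigensolver to the 4x4 matrix) gives the spectrum above. The single zero eigenvalue shows the graph is connected. The eigenvalues sum to 6, which equals trace(L) = 2|E|. The largest eigenvalue, 3.4142, is at most the vertex count 4.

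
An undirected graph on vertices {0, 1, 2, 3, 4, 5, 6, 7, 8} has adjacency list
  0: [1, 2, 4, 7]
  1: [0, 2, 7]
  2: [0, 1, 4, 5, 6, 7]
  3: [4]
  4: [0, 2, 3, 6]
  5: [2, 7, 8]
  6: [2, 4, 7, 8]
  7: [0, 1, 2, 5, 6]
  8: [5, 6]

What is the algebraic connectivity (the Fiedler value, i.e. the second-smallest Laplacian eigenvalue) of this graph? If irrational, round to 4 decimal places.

0.7816

With the vertex order [0, 1, 2, 3, 4, 5, 6, 7, 8], the degrees are [4, 3, 6, 1, 4, 3, 4, 5, 2], giving D = diag(4, 3, 6, 1, 4, 3, 4, 5, 2) and L = D - A. The smallest Laplacian eigenvalue is always 0. The next one, lambda_2 = 0.7816, measures how hard the graph is to disconnect: larger values mean better connectivity. The largest eigenvalue, 7.1346, is at most the vertex count 9. The eigenvalues sum to 32, which equals trace(L) = 2|E|.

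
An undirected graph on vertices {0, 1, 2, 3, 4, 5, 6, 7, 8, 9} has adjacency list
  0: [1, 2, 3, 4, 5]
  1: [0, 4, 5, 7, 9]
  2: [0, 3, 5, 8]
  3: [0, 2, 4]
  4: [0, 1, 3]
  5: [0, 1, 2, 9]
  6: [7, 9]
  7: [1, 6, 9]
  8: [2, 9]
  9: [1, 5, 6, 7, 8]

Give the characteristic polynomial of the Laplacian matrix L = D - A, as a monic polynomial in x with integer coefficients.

x^10 - 36x^9 + 559x^8 - 4898x^7 + 26587x^6 - 92294x^5 + 203736x^4 - 273774x^3 + 201288x^2 - 60970x

Reading degrees in the order [0, 1, 2, 3, 4, 5, 6, 7, 8, 9] gives [5, 5, 4, 3, 3, 4, 2, 3, 2, 5]; set D = diag(5, 5, 4, 3, 3, 4, 2, 3, 2, 5) and form L = D - A. L has integer entries, so p(x) = det(xI - L) has integer coefficients. Expanding the determinant yields x^10 - 36x^9 + 559x^8 - 4898x^7 + 26587x^6 - 92294x^5 + 203736x^4 - 273774x^3 + 201288x^2 - 60970x. The coefficient of x^9 equals -trace(L) = -36, matching the sum of degrees.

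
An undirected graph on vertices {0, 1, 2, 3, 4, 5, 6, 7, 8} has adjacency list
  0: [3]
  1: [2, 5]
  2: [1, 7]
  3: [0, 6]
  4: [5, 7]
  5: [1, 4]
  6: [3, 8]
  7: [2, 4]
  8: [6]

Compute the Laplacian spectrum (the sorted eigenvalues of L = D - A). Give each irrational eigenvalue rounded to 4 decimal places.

Each diagonal entry of L is the vertex degree and each off-diagonal entry is -1 where an edge is present, 0 otherwise; in the order [0, 1, 2, 3, 4, 5, 6, 7, 8] the diagonal is [1, 2, 2, 2, 2, 2, 2, 2, 1]. Diagonalising L (or applying a numerical eigensolver to the 9x9 matrix) gives the spectrum above. The 2 zero eigenvalues correspond to the 2 connected components. The eigenvalues sum to 16, which equals trace(L) = 2|E|.

[0, 0, 0.5858, 1.3820, 1.3820, 2, 3.4142, 3.6180, 3.6180]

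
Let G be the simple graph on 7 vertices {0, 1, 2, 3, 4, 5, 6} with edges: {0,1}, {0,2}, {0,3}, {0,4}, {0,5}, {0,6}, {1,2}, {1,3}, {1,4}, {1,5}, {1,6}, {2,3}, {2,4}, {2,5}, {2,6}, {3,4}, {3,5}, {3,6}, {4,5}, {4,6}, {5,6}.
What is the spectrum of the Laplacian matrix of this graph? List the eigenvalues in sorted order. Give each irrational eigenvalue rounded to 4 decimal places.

Each diagonal entry of L is the vertex degree and each off-diagonal entry is -1 where an edge is present, 0 otherwise; in the order [0, 1, 2, 3, 4, 5, 6] the diagonal is [6, 6, 6, 6, 6, 6, 6]. L is symmetric positive semidefinite, so every eigenvalue is real and nonnegative. By the matrix-tree theorem the graph has (1/7) * product of the nonzero eigenvalues = 16807 spanning trees. The eigenvalues sum to 42, which equals trace(L) = 2|E|.

[0, 7, 7, 7, 7, 7, 7]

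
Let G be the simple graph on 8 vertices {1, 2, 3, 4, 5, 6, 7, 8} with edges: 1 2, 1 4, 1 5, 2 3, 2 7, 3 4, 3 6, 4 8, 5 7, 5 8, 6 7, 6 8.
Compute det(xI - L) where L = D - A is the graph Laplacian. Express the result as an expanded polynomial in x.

x^8 - 24x^7 + 240x^6 - 1296x^5 + 4080x^4 - 7488x^3 + 7424x^2 - 3072x

Each diagonal entry of L is the vertex degree and each off-diagonal entry is -1 where an edge is present, 0 otherwise; in the order [1, 2, 3, 4, 5, 6, 7, 8] the diagonal is [3, 3, 3, 3, 3, 3, 3, 3]. The eigenvalues of L are [0, 2, 2, 2, 4, 4, 4, 6]; the characteristic polynomial is the product of (x - lambda_i), which multiplies out to x^8 - 24x^7 + 240x^6 - 1296x^5 + 4080x^4 - 7488x^3 + 7424x^2 - 3072x. The coefficient of x^7 equals -trace(L) = -24, matching the sum of degrees. The eigenvalues sum to 24, which equals trace(L) = 2|E|.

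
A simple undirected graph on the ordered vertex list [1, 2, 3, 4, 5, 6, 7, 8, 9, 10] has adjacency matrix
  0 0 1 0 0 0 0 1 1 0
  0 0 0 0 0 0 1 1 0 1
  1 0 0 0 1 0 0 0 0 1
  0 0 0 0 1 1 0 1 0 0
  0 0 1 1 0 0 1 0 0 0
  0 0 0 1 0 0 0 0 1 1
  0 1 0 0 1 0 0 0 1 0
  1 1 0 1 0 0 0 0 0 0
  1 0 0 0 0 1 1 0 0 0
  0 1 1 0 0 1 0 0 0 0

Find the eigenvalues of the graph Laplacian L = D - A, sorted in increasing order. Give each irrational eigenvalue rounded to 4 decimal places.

Reading degrees in the order [1, 2, 3, 4, 5, 6, 7, 8, 9, 10] gives [3, 3, 3, 3, 3, 3, 3, 3, 3, 3]; set D = diag(3, 3, 3, 3, 3, 3, 3, 3, 3, 3) and form L = D - A. L is symmetric positive semidefinite, so every eigenvalue is real and nonnegative. The single zero eigenvalue shows the graph is connected. The largest eigenvalue, 5, is at most the vertex count 10.

[0, 2, 2, 2, 2, 2, 5, 5, 5, 5]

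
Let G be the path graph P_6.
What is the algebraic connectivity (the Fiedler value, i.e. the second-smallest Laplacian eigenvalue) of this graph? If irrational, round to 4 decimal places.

0.2679

The graph has 6 vertices and degree multiset [2, 2, 2, 2, 1, 1]; D is the diagonal matrix of degrees and L = D - A. The sorted Laplacian eigenvalues are [0, 0.2679, 1, 2, 3, 3.7321]; the algebraic connectivity is the second entry, 0.2679. By the matrix-tree theorem the graph has (1/6) * product of the nonzero eigenvalues = 1 spanning tree. The largest eigenvalue, 3.7321, is at most the vertex count 6.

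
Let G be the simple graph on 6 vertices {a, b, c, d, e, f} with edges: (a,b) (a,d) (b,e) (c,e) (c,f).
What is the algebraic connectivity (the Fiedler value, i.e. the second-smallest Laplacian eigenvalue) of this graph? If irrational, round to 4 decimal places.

With the vertex order [a, b, c, d, e, f], the degrees are [2, 2, 2, 1, 2, 1], giving D = diag(2, 2, 2, 1, 2, 1) and L = D - A. The smallest Laplacian eigenvalue is always 0. The next one, lambda_2 = 0.2679, measures how hard the graph is to disconnect: larger values mean better connectivity. The eigenvalues sum to 10, which equals trace(L) = 2|E|. There is one zero in the spectrum, matching the 1 component.

0.2679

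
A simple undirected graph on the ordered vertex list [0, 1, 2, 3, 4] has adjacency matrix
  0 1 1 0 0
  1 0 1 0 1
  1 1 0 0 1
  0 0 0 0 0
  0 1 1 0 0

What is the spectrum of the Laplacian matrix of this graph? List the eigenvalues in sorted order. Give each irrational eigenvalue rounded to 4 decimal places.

[0, 0, 2, 4, 4]

With the vertex order [0, 1, 2, 3, 4], the degrees are [2, 3, 3, 0, 2], giving D = diag(2, 3, 3, 0, 2) and L = D - A. Since every row of L sums to 0, the all-ones vector is in the kernel and 0 is an eigenvalue. The 2 zero eigenvalues correspond to the 2 connected components. The eigenvalues sum to 10, which equals trace(L) = 2|E|.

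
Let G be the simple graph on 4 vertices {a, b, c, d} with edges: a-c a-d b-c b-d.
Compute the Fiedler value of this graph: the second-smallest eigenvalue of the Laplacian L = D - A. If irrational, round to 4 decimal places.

Each diagonal entry of L is the vertex degree and each off-diagonal entry is -1 where an edge is present, 0 otherwise; in the order [a, b, c, d] the diagonal is [2, 2, 2, 2]. The sorted Laplacian eigenvalues are [0, 2, 2, 4]; the algebraic connectivity is the second entry, 2. The eigenvalues sum to 8, which equals trace(L) = 2|E|. The largest eigenvalue, 4, is at most the vertex count 4.

2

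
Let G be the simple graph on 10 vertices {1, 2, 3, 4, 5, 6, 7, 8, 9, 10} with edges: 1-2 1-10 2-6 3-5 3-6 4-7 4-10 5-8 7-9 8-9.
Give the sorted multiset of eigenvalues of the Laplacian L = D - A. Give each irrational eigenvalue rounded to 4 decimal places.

Each diagonal entry of L is the vertex degree and each off-diagonal entry is -1 where an edge is present, 0 otherwise; in the order [1, 2, 3, 4, 5, 6, 7, 8, 9, 10] the diagonal is [2, 2, 2, 2, 2, 2, 2, 2, 2, 2]. Diagonalising L (or applying a numerical eigensolver to the 10x10 matrix) gives the spectrum above. The single zero eigenvalue shows the graph is connected. There is one zero in the spectrum, matching the 1 component.

[0, 0.3820, 0.3820, 1.3820, 1.3820, 2.6180, 2.6180, 3.6180, 3.6180, 4]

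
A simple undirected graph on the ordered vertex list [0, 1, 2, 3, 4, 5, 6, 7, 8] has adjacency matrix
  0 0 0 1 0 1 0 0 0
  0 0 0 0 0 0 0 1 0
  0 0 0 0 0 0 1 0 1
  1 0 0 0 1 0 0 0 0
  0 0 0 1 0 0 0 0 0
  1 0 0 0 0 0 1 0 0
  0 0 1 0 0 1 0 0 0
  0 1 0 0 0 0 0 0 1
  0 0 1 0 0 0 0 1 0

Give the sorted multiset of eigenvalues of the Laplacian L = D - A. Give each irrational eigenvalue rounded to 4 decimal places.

With the vertex order [0, 1, 2, 3, 4, 5, 6, 7, 8], the degrees are [2, 1, 2, 2, 1, 2, 2, 2, 2], giving D = diag(2, 1, 2, 2, 1, 2, 2, 2, 2) and L = D - A. Since every row of L sums to 0, the all-ones vector is in the kernel and 0 is an eigenvalue. The single zero eigenvalue shows the graph is connected. The largest eigenvalue, 3.8794, is at most the vertex count 9. By the matrix-tree theorem the graph has (1/9) * product of the nonzero eigenvalues = 1 spanning tree.

[0, 0.1206, 0.4679, 1, 1.6527, 2.3473, 3, 3.5321, 3.8794]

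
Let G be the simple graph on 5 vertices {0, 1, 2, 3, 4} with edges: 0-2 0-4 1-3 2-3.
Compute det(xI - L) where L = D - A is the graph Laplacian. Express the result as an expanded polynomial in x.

x^5 - 8x^4 + 21x^3 - 20x^2 + 5x

Each diagonal entry of L is the vertex degree and each off-diagonal entry is -1 where an edge is present, 0 otherwise; in the order [0, 1, 2, 3, 4] the diagonal is [2, 1, 2, 2, 1]. L has integer entries, so p(x) = det(xI - L) has integer coefficients. Expanding the determinant yields x^5 - 8x^4 + 21x^3 - 20x^2 + 5x. The constant term is 0 because L is singular (the all-ones vector lies in its kernel). There is one zero in the spectrum, matching the 1 component.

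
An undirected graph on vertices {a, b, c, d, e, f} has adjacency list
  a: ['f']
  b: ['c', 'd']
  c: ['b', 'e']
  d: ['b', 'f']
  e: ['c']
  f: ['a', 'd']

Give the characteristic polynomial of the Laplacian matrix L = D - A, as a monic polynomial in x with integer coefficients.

x^6 - 10x^5 + 36x^4 - 56x^3 + 35x^2 - 6x

Each diagonal entry of L is the vertex degree and each off-diagonal entry is -1 where an edge is present, 0 otherwise; in the order [a, b, c, d, e, f] the diagonal is [1, 2, 2, 2, 1, 2]. Computing det(xI - L) by cofactor expansion (or equivalently via sum-over-permutations) gives x^6 - 10x^5 + 36x^4 - 56x^3 + 35x^2 - 6x. Since p(0) = det(-L) = 0, x divides p(x).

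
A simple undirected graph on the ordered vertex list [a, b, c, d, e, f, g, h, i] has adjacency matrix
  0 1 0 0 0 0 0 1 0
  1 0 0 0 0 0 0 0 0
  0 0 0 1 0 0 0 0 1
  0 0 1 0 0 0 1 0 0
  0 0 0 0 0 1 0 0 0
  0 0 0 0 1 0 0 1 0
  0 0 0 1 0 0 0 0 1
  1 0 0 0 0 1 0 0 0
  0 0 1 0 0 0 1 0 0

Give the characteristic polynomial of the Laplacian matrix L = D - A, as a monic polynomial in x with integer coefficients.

x^9 - 16x^8 + 105x^7 - 364x^6 + 713x^5 - 776x^4 + 420x^3 - 80x^2

With the vertex order [a, b, c, d, e, f, g, h, i], the degrees are [2, 1, 2, 2, 1, 2, 2, 2, 2], giving D = diag(2, 1, 2, 2, 1, 2, 2, 2, 2) and L = D - A. L has integer entries, so p(x) = det(xI - L) has integer coefficients. Expanding the determinant yields x^9 - 16x^8 + 105x^7 - 364x^6 + 713x^5 - 776x^4 + 420x^3 - 80x^2. The constant term is 0 because L is singular (the all-ones vector lies in its kernel). The eigenvalues sum to 16, which equals trace(L) = 2|E|.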